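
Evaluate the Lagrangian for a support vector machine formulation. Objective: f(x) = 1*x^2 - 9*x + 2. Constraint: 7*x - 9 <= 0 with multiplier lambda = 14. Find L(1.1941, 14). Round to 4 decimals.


Step 1: Evaluate f(x).
f(1.1941) = 1*1.1941^2 - 9*1.1941 + 2 = -7.321
Step 2: Evaluate g(x).
g(1.1941) = 7*1.1941 - 9 = -0.6413
Step 3: Compute Lagrangian.
L = -7.321 + 14*-0.6413 = -16.2992


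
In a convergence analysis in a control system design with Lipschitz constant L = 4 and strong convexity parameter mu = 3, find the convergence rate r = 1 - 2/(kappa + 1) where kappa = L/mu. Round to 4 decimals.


Step 1: Compute the condition number.
kappa = L/mu = 4/3 = 1.3333
Step 2: Compute the convergence rate.
r = 1 - 2/(kappa + 1) = 1 - 2*mu/(L + mu) = (L - mu)/(L + mu) = 1/7 = 0.1429


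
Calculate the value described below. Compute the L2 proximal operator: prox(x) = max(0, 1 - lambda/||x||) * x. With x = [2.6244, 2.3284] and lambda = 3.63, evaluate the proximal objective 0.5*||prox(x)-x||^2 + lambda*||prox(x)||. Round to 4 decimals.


Step 1: Compute ||x||.
||x|| = 3.5084
Step 2: Compute scaling factor.
scale = max(0, 1 - 3.63/3.5084) = 0.0
Step 3: prox(x) = [0.0, 0.0]
||prox(x)|| = 0.0
Step 4: Proximal objective.
0.5*||prox-x||^2 = 6.1545
lambda*||prox|| = 0.0
Total = 6.1545


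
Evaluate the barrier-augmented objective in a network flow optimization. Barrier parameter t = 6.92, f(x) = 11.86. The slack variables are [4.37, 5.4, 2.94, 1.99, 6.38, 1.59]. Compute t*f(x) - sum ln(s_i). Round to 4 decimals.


Step 1: Compute log-barrier.
ln values: [1.4748, 1.6864, 1.0784, 0.6881, 1.8532, 0.4637]
phi = -(1.4748 + 1.6864 + 1.0784 + 0.6881 + 1.8532 + 0.4637) = -7.2446
Step 2: Compute augmented objective.
t*f(x) = 6.92*11.86 = 82.0712
Total = 82.0712 - 7.2446 = 74.8266


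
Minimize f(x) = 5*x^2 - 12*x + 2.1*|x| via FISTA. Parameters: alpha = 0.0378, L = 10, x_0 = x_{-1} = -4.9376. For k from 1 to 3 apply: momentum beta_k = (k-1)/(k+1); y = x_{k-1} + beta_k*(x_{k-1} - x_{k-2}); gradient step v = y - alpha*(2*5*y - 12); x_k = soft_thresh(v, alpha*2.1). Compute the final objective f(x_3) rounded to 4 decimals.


FISTA on f(x) = 5*x^2 - 12*x + 2.1*|x|
L = 10, alpha = 0.0378
Iteration 1: beta = 0.0, y = -4.9376 + 0.0*(-4.9376 + 4.9376) = -4.9376
  grad(y) = -61.376, v = y - alpha*grad = -2.6176
  prox(v) = soft_thresh(-2.6176, 0.0794) = -2.5382
Iteration 2: beta = 0.3333, y = -2.5382 + 0.3333*(-2.5382 + 4.9376) = -1.7384
  grad(y) = -29.3841, v = y - alpha*grad = -0.6277
  prox(v) = soft_thresh(-0.6277, 0.0794) = -0.5483
Iteration 3: beta = 0.5, y = -0.5483 + 0.5*(-0.5483 + 2.5382) = 0.4466
  grad(y) = -7.5336, v = y - alpha*grad = 0.7314
  prox(v) = soft_thresh(0.7314, 0.0794) = 0.652
f(x_3) = 5*0.652^2 - 12*0.652 + 2.1*|0.652| = -4.3294


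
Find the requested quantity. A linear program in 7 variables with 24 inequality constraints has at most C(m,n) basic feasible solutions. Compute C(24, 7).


Each vertex corresponds to some choice of n active constraints out of m, so the number of vertices is at most C(m, n) = m! / (n!(m-n)!).
m = 24, n = 7
Numerator: 24 * 23 * 22 * 21 * 20 * 19 * 18
Denominator: 7! = 5040
C(24, 7) = 346104


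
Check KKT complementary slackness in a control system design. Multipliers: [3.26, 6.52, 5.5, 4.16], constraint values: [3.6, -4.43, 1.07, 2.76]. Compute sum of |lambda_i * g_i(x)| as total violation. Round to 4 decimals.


KKT complementary slackness check:
lambda_1 * g_1 = 3.26 * 3.6 = 11.736
lambda_2 * g_2 = 6.52 * -4.43 = -28.8836
lambda_3 * g_3 = 5.5 * 1.07 = 5.885
lambda_4 * g_4 = 4.16 * 2.76 = 11.4816
Total violation = 11.736 + 28.8836 + 5.885 + 11.4816 = 57.9862


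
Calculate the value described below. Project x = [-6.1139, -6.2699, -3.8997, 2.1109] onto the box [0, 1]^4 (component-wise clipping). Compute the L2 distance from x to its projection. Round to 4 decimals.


Project each component onto [0, 1].
clip(-6.1139) = 0.0, clip(-6.2699) = 0.0, clip(-3.8997) = 0.0, clip(2.1109) = 1.0
Projection = [0.0, 0.0, 0.0, 1.0]
Squared diffs: [37.3798, 39.3116, 15.2077, 1.2341]
Distance = sqrt(93.1332) = 9.6506


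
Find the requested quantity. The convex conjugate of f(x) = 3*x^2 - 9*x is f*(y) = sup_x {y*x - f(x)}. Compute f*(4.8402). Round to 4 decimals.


f*(y) = sup_x {y*x - a*x^2 - b*x} = sup_x {(y-b)*x - a*x^2}
FOC: (y - b) - 2a*x = 0 => x* = (y - b)/(2a)
x* = (4.8402 + 9)/(2*3) = 2.3067
f*(4.8402) = (y-b)^2/(4a) = (4.8402 + 9)^2/(4*3)
= 191.5511/12 = 15.9626


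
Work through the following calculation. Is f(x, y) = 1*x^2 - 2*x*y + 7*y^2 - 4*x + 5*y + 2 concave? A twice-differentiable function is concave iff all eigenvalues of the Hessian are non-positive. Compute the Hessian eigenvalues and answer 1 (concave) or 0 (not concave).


The Hessian of f(x,y) = 1*x^2 - 2*x*y + 7*y^2 - 4*x + 5*y + 2 is:
H = [[2, -2], [-2, 14]]
Trace = 2 + 14 = 16
Determinant = 2*14 - (-2)^2 = 24
Discriminant = (16)^2 - 4*24 = 160.0
Eigenvalues: lambda_1 = 1.6754, lambda_2 = 14.3246
The function is not concave.

0


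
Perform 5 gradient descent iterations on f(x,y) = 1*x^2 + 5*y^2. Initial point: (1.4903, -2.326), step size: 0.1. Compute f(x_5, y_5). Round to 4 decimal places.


Gradient descent on f(x,y) = 1*x^2 + 5*y^2.
Starting point: (1.4903, -2.326), alpha = 0.1
Step 1: grad_x = 2*1*1.4903 = 2.9806, grad_y = 2*5*-2.326 = -23.26
  x_1 = 1.4903 - 0.1*2.9806 = 1.1922
  y_1 = -2.326 - 0.1*-23.26 = 0.0
Step 2: grad_x = 2*1*1.1922 = 2.3845, grad_y = 2*5*0.0 = 0.0
  x_2 = 1.1922 - 0.1*2.3845 = 0.9538
  y_2 = 0.0 - 0.1*0.0 = 0.0
Step 3: grad_x = 2*1*0.9538 = 1.9076, grad_y = 2*5*0.0 = 0.0
  x_3 = 0.9538 - 0.1*1.9076 = 0.763
  y_3 = 0.0 - 0.1*0.0 = 0.0
Step 4: grad_x = 2*1*0.763 = 1.5261, grad_y = 2*5*0.0 = 0.0
  x_4 = 0.763 - 0.1*1.5261 = 0.6104
  y_4 = 0.0 - 0.1*0.0 = 0.0
Step 5: grad_x = 2*1*0.6104 = 1.2209, grad_y = 2*5*0.0 = 0.0
  x_5 = 0.6104 - 0.1*1.2209 = 0.4883
  y_5 = 0.0 - 0.1*0.0 = 0.0
f(0.4883, 0.0) = 1*0.4883^2 + 5*0.0^2 = 0.2385


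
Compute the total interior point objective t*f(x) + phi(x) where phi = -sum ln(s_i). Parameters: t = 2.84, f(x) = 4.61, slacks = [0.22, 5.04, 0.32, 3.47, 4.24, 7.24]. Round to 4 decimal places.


Step 1: Compute log-barrier.
ln values: [-1.5141, 1.6174, -1.1394, 1.2442, 1.4446, 1.9796]
phi = -(-1.5141 + 1.6174 - 1.1394 + 1.2442 + 1.4446 + 1.9796) = -3.6322
Step 2: Compute augmented objective.
t*f(x) = 2.84*4.61 = 13.0924
Total = 13.0924 - 3.6322 = 9.4602


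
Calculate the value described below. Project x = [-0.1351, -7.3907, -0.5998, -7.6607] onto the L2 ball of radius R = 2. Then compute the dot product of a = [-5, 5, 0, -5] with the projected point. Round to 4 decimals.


Step 1: Compute ||x|| (intermediates to 6 decimals).
||x|| = sqrt((-0.1351)^2 + (-7.3907)^2 + (-0.5998)^2 + (-7.6607)^2) = 10.6624
Step 2: Project.
Since ||x|| > R, scale = R/||x|| = 2/10.6624 = 0.187575, proj(x) = scale * x
proj(x) = [-0.025341, -1.386311, -0.112507, -1.436956]
Step 3: Dot product.
a^T * proj(x) = -5*(-0.025341) + 5*(-1.386311) + 0*(-0.112507) - 5*(-1.436956) = 0.3799


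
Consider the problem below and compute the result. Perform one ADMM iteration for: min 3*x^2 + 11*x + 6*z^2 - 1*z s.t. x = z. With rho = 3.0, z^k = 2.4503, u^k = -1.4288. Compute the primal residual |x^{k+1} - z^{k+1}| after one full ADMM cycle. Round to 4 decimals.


ADMM iteration with rho = 3.0, z^k = 2.4503, u^k = -1.4288
Step 1: x-update.
Minimize 3*x^2 + 11*x + (3.0/2)*(x - 2.4503 - 1.4288)^2
FOC: (2*3 + 3.0)*x = -11 + 3.0*(2.4503 + 1.4288)
x^{k+1} = 0.0708
Step 2: z-update.
Minimize 6*z^2 - 1*z + (3.0/2)*(0.0708 - z - 1.4288)^2
FOC: (2*6 + 3.0)*z = 1 + 3.0*(0.0708 - 1.4288)
z^{k+1} = -0.2049
Step 3: u-update.
u^{k+1} = -1.4288 + 0.0708 + 0.2049 = -1.1531
Step 4: Primal residual = |0.0708 + 0.2049| = 0.2757


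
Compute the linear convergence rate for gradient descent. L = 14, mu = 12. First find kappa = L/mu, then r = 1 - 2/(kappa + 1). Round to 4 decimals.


Step 1: Compute the condition number.
kappa = L/mu = 14/12 = 1.1667
Step 2: Compute the convergence rate.
r = 1 - 2/(kappa + 1) = 1 - 2*mu/(L + mu) = (L - mu)/(L + mu) = 2/26 = 0.0769


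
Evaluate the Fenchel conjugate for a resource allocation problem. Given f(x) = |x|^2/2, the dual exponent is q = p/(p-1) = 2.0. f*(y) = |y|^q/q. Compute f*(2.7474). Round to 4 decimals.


The conjugate exponent q satisfies 1/p + 1/q = 1.
p = 2, so q = 2/(2 - 1) = 2.0
|y|^q = 2.7474^2.0 = 7.5482
f*(2.7474) = 7.5482 / 2.0 = 3.7741


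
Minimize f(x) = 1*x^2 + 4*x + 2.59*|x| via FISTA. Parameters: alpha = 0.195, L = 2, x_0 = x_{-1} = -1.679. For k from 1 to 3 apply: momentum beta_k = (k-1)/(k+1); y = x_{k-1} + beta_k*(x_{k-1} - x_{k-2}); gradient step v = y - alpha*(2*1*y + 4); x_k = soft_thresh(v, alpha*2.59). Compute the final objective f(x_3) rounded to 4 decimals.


FISTA on f(x) = 1*x^2 + 4*x + 2.59*|x|
L = 2, alpha = 0.195
Iteration 1: beta = 0.0, y = -1.679 + 0.0*(-1.679 + 1.679) = -1.679
  grad(y) = 0.642, v = y - alpha*grad = -1.8042
  prox(v) = soft_thresh(-1.8042, 0.5051) = -1.2991
Iteration 2: beta = 0.3333, y = -1.2991 + 0.3333*(-1.2991 + 1.679) = -1.1725
  grad(y) = 1.655, v = y - alpha*grad = -1.4952
  prox(v) = soft_thresh(-1.4952, 0.5051) = -0.9902
Iteration 3: beta = 0.5, y = -0.9902 + 0.5*(-0.9902 + 1.2991) = -0.8357
  grad(y) = 2.3286, v = y - alpha*grad = -1.2898
  prox(v) = soft_thresh(-1.2898, 0.5051) = -0.7847
f(x_3) = 1*(-0.7847)^2 + 4*(-0.7847) + 2.59*|-0.7847| = -0.4907


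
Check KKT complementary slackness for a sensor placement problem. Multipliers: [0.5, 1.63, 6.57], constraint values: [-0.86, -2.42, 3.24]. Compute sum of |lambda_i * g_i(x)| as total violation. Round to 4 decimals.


KKT complementary slackness check:
lambda_1 * g_1 = 0.5 * -0.86 = -0.43
lambda_2 * g_2 = 1.63 * -2.42 = -3.9446
lambda_3 * g_3 = 6.57 * 3.24 = 21.2868
Total violation = 0.43 + 3.9446 + 21.2868 = 25.6614


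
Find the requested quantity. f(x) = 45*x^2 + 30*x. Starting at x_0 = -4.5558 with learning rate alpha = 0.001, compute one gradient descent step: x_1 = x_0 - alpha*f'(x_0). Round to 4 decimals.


We compute the gradient at x_0 and apply the update.
f'(x) = 90*x + 30
f'(-4.5558) = 90*-4.5558 + 30 = -380.022
x_1 = -4.5558 - 0.001*-380.022 = -4.1758


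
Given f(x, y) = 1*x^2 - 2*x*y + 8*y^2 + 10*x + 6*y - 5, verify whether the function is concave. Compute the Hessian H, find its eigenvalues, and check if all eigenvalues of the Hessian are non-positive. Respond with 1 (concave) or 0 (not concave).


The Hessian of f(x,y) = 1*x^2 - 2*x*y + 8*y^2 + 10*x + 6*y - 5 is:
H = [[2, -2], [-2, 16]]
Trace = 2 + 16 = 18
Determinant = 2*16 - (-2)^2 = 28
Discriminant = (18)^2 - 4*28 = 212.0
Eigenvalues: lambda_1 = 1.7199, lambda_2 = 16.2801
The function is not concave.

0


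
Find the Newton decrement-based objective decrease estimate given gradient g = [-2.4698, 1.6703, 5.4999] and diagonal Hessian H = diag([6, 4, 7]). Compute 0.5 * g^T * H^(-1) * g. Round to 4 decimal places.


Step 1: H is diagonal, so H^(-1) * g = [-0.4116, 0.4176, 0.7857].
Step 2: g^T H^(-1) g = sum_i g_i^2 / H_ii
  = (-2.4698)^2/6 + (1.6703)^2/4 + (5.4999)^2/7
  = 1.0167 + 0.6975 + 4.3213 = 6.0354
Step 3: Objective decrease = 0.5 * g^T H^(-1) g = 3.0177


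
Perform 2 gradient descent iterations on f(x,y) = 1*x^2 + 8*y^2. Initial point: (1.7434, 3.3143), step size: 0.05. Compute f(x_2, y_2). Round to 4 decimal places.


Gradient descent on f(x,y) = 1*x^2 + 8*y^2.
Starting point: (1.7434, 3.3143), alpha = 0.05
Step 1: grad_x = 2*1*1.7434 = 3.4868, grad_y = 2*8*3.3143 = 53.0288
  x_1 = 1.7434 - 0.05*3.4868 = 1.5691
  y_1 = 3.3143 - 0.05*53.0288 = 0.6629
Step 2: grad_x = 2*1*1.5691 = 3.1381, grad_y = 2*8*0.6629 = 10.6058
  x_2 = 1.5691 - 0.05*3.1381 = 1.4122
  y_2 = 0.6629 - 0.05*10.6058 = 0.1326
f(1.4122, 0.1326) = 1*1.4122^2 + 8*0.1326^2 = 2.1348


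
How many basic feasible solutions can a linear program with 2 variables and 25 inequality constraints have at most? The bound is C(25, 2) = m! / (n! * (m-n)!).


Each vertex corresponds to some choice of n active constraints out of m, so the number of vertices is at most C(m, n) = m! / (n!(m-n)!).
m = 25, n = 2
Numerator: 25 * 24
Denominator: 2! = 2
C(25, 2) = 300


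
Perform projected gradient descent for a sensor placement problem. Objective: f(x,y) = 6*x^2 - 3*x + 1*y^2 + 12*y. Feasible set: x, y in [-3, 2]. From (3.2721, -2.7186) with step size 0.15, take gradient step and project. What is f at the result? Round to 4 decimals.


Step 1: Compute gradient at (3.2721, -2.7186).
grad_x = 2*6*3.2721 - 3 = 36.2652
grad_y = 2*1*-2.7186 + 12 = 6.5628
Step 2: Gradient step.
x_raw = 3.2721 - 0.15*36.2652 = -2.1677
y_raw = -2.7186 - 0.15*6.5628 = -3.703
Step 3: Project onto [-3, 2].
x_proj = clip(-2.1677) = -2.1677
y_proj = clip(-3.703) = -3.0
Step 4: Evaluate f.
f(-2.1677, -3.0) = 7.6961


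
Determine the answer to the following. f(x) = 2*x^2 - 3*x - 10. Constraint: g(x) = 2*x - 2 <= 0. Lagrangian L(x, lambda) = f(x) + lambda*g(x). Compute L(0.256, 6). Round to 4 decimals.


Step 1: Evaluate f(x).
f(0.256) = 2*0.256^2 - 3*0.256 - 10 = -10.6369
Step 2: Evaluate g(x).
g(0.256) = 2*0.256 - 2 = -1.488
Step 3: Compute Lagrangian.
L = -10.6369 + 6*-1.488 = -19.5649


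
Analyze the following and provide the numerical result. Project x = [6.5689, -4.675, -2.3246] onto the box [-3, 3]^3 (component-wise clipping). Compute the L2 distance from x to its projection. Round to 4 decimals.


Project each component onto [-3, 3].
clip(6.5689) = 3.0, clip(-4.675) = -3.0, clip(-2.3246) = -2.3246
Projection = [3.0, -3.0, -2.3246]
Squared diffs: [12.737, 2.8056, 0.0]
Distance = sqrt(15.5426) = 3.9424


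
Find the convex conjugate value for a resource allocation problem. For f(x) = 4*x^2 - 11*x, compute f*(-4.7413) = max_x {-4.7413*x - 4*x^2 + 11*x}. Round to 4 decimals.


f*(y) = sup_x {y*x - a*x^2 - b*x} = sup_x {(y-b)*x - a*x^2}
FOC: (y - b) - 2a*x = 0 => x* = (y - b)/(2a)
x* = (-4.7413 + 11)/(2*4) = 0.7823
f*(-4.7413) = (y-b)^2/(4a) = (-4.7413 + 11)^2/(4*4)
= 39.1713/16 = 2.4482


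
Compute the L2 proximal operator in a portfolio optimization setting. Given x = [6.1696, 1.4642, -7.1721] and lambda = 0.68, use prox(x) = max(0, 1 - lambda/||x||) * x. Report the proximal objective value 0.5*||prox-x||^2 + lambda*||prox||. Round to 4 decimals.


Step 1: Compute ||x||.
||x|| = 9.5732
Step 2: Compute scaling factor.
scale = max(0, 1 - 0.68/9.5732) = 0.929
Step 3: prox(x) = [5.7314, 1.3602, -6.6627]
||prox(x)|| = 8.8932
Step 4: Proximal objective.
0.5*||prox-x||^2 = 0.2312
lambda*||prox|| = 6.0474
Total = 6.2786


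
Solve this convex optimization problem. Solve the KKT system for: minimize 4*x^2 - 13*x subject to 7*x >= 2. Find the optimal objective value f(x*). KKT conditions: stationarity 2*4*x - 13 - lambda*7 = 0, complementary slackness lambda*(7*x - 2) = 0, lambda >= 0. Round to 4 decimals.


Step 1: Try lambda = 0 (constraint inactive).
Stationarity: 2*4*x - 13 = 0
x* = 13/(2*4) = 1.625
Check constraint: 7*1.625 = 11.375 >= 2 -- satisfied.
Step 2: Compute optimal value.
f(x*) = 4*1.625^2 - 13*1.625 = -10.5625


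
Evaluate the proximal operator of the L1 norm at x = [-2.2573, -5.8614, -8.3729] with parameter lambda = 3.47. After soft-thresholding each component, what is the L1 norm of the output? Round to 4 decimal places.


Soft-thresholding with lambda = 3.47:
prox(-2.2573) = sign(-2.2573)*max(|-2.2573| - 3.47, 0) = 0.0
prox(-5.8614) = sign(-5.8614)*max(|-5.8614| - 3.47, 0) = -2.3914
prox(-8.3729) = sign(-8.3729)*max(|-8.3729| - 3.47, 0) = -4.9029
prox(x) = [0.0, -2.3914, -4.9029]
||prox(x)||_1 = 0.0 + 2.3914 + 4.9029 = 7.2943


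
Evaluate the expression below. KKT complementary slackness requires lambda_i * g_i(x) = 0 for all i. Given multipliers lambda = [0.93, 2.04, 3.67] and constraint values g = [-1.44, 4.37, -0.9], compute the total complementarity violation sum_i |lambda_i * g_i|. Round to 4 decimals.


KKT complementary slackness check:
lambda_1 * g_1 = 0.93 * -1.44 = -1.3392
lambda_2 * g_2 = 2.04 * 4.37 = 8.9148
lambda_3 * g_3 = 3.67 * -0.9 = -3.303
Total violation = 1.3392 + 8.9148 + 3.303 = 13.557


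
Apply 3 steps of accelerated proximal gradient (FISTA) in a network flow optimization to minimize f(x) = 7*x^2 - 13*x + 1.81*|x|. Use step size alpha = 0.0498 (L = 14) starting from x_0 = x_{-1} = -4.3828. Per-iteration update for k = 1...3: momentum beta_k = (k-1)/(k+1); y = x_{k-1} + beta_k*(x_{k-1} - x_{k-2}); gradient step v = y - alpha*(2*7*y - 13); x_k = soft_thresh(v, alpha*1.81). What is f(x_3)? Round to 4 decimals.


FISTA on f(x) = 7*x^2 - 13*x + 1.81*|x|
L = 14, alpha = 0.0498
Iteration 1: beta = 0.0, y = -4.3828 + 0.0*(-4.3828 + 4.3828) = -4.3828
  grad(y) = -74.3592, v = y - alpha*grad = -0.6797
  prox(v) = soft_thresh(-0.6797, 0.0901) = -0.5896
Iteration 2: beta = 0.3333, y = -0.5896 + 0.3333*(-0.5896 + 4.3828) = 0.6748
  grad(y) = -3.5523, v = y - alpha*grad = 0.8517
  prox(v) = soft_thresh(0.8517, 0.0901) = 0.7616
Iteration 3: beta = 0.5, y = 0.7616 + 0.5*(0.7616 + 0.5896) = 1.4372
  grad(y) = 7.1207, v = y - alpha*grad = 1.0826
  prox(v) = soft_thresh(1.0826, 0.0901) = 0.9924
f(x_3) = 7*0.9924^2 - 13*0.9924 + 1.81*|0.9924| = -4.2108


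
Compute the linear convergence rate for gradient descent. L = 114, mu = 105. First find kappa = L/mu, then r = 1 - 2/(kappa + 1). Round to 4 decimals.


Step 1: Compute the condition number.
kappa = L/mu = 114/105 = 1.0857
Step 2: Compute the convergence rate.
r = 1 - 2/(kappa + 1) = 1 - 2*mu/(L + mu) = (L - mu)/(L + mu) = 9/219 = 0.0411


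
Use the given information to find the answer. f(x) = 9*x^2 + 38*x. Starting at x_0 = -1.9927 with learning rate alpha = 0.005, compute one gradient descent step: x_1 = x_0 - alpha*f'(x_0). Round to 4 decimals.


We compute the gradient at x_0 and apply the update.
f'(x) = 18*x + 38
f'(-1.9927) = 18*-1.9927 + 38 = 2.1314
x_1 = -1.9927 - 0.005*2.1314 = -2.0034


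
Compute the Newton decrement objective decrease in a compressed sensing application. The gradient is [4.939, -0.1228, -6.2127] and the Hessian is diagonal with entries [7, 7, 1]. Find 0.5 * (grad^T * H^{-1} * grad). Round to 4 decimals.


Step 1: H is diagonal, so H^(-1) * g = [0.7056, -0.0175, -6.2127].
Step 2: g^T H^(-1) g = sum_i g_i^2 / H_ii
  = (4.939)^2/7 + (-0.1228)^2/7 + (-6.2127)^2/1
  = 3.4848 + 0.0022 + 38.5976 = 42.0846
Step 3: Objective decrease = 0.5 * g^T H^(-1) g = 21.0423


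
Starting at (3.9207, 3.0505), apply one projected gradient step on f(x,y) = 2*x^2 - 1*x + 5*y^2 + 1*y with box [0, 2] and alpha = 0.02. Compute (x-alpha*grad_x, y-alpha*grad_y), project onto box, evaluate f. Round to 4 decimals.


Step 1: Compute gradient at (3.9207, 3.0505).
grad_x = 2*2*3.9207 - 1 = 14.6828
grad_y = 2*5*3.0505 + 1 = 31.505
Step 2: Gradient step.
x_raw = 3.9207 - 0.02*14.6828 = 3.627
y_raw = 3.0505 - 0.02*31.505 = 2.4204
Step 3: Project onto [0, 2].
x_proj = clip(3.627) = 2.0
y_proj = clip(2.4204) = 2.0
Step 4: Evaluate f.
f(2.0, 2.0) = 28.0


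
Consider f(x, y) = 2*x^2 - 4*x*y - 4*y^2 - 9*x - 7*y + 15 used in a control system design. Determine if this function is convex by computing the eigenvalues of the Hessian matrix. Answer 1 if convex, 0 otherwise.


The Hessian of f(x,y) = 2*x^2 - 4*x*y - 4*y^2 - 9*x - 7*y + 15 is:
H = [[4, -4], [-4, -8]]
Trace = 4 - 8 = -4
Determinant = 4*-8 - (-4)^2 = -48
Discriminant = (-4)^2 - 4*-48 = 208.0
Eigenvalues: lambda_1 = -9.2111, lambda_2 = 5.2111
The function is not convex.

0


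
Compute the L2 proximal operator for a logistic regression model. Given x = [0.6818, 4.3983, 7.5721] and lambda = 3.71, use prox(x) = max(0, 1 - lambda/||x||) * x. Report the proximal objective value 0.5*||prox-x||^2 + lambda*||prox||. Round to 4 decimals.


Step 1: Compute ||x||.
||x|| = 8.7833
Step 2: Compute scaling factor.
scale = max(0, 1 - 3.71/8.7833) = 0.5776
Step 3: prox(x) = [0.3938, 2.5405, 4.3737]
||prox(x)|| = 5.0733
Step 4: Proximal objective.
0.5*||prox-x||^2 = 6.8821
lambda*||prox|| = 18.8219
Total = 25.704


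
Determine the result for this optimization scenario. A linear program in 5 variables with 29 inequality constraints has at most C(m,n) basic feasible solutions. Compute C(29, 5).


Each vertex corresponds to some choice of n active constraints out of m, so the number of vertices is at most C(m, n) = m! / (n!(m-n)!).
m = 29, n = 5
Numerator: 29 * 28 * 27 * 26 * 25
Denominator: 5! = 120
C(29, 5) = 118755


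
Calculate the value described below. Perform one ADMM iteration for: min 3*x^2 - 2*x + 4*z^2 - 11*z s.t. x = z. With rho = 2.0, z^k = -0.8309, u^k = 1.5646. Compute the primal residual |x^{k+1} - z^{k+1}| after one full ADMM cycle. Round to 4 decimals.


ADMM iteration with rho = 2.0, z^k = -0.8309, u^k = 1.5646
Step 1: x-update.
Minimize 3*x^2 - 2*x + (2.0/2)*(x + 0.8309 + 1.5646)^2
FOC: (2*3 + 2.0)*x = 2 + 2.0*(-0.8309 - 1.5646)
x^{k+1} = -0.3489
Step 2: z-update.
Minimize 4*z^2 - 11*z + (2.0/2)*(-0.3489 - z + 1.5646)^2
FOC: (2*4 + 2.0)*z = 11 + 2.0*(-0.3489 + 1.5646)
z^{k+1} = 1.3431
Step 3: u-update.
u^{k+1} = 1.5646 - 0.3489 - 1.3431 = -0.1274
Step 4: Primal residual = |-0.3489 - 1.3431| = 1.692


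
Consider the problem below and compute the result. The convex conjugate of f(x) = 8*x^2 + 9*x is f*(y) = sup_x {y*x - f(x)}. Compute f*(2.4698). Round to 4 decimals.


f*(y) = sup_x {y*x - a*x^2 - b*x} = sup_x {(y-b)*x - a*x^2}
FOC: (y - b) - 2a*x = 0 => x* = (y - b)/(2a)
x* = (2.4698 - 9)/(2*8) = -0.4081
f*(2.4698) = (y-b)^2/(4a) = (2.4698 - 9)^2/(4*8)
= 42.6435/32 = 1.3326


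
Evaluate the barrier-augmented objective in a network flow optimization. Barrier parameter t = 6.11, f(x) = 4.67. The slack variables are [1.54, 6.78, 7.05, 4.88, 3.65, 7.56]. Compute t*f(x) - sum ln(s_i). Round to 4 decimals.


Step 1: Compute log-barrier.
ln values: [0.4318, 1.914, 1.953, 1.5851, 1.2947, 2.0229]
phi = -(0.4318 + 1.914 + 1.953 + 1.5851 + 1.2947 + 2.0229) = -9.2015
Step 2: Compute augmented objective.
t*f(x) = 6.11*4.67 = 28.5337
Total = 28.5337 - 9.2015 = 19.3322


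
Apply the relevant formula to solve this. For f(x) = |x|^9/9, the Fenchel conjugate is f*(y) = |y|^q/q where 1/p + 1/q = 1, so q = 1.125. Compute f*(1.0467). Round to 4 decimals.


The conjugate exponent q satisfies 1/p + 1/q = 1.
p = 9, so q = 9/(9 - 1) = 1.125
|y|^q = 1.0467^1.125 = 1.0527
f*(1.0467) = 1.0527 / 1.125 = 0.9357


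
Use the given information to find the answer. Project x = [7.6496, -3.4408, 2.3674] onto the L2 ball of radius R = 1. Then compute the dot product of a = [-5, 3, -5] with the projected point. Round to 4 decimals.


Step 1: Compute ||x|| (intermediates to 6 decimals).
||x|| = sqrt(7.6496^2 + (-3.4408)^2 + 2.3674^2) = 8.715507
Step 2: Project.
Since ||x|| > R, scale = R/||x|| = 1/8.715507 = 0.114738, proj(x) = scale * x
proj(x) = [0.8777, -0.394791, 0.271631]
Step 3: Dot product.
a^T * proj(x) = -5*0.8777 + 3*(-0.394791) - 5*0.271631 = -6.931


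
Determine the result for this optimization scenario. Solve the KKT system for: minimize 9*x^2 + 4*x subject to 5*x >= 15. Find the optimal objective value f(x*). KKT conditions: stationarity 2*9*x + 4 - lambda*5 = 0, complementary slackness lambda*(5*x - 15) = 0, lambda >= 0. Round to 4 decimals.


Step 1: Try lambda = 0 (constraint inactive).
x_unc = -4/(2*9) = -0.2222
Check: 5*-0.2222 = -1.111 < 15 -- violated!
Step 2: Constraint must be active: 5*x = 15
x* = 15/5 = 3.0
lambda = (2*9*3.0 + 4)/5 = 11.6
Step 3: Compute optimal value.
f(x*) = 9*3.0^2 + 4*3.0 = 93.0


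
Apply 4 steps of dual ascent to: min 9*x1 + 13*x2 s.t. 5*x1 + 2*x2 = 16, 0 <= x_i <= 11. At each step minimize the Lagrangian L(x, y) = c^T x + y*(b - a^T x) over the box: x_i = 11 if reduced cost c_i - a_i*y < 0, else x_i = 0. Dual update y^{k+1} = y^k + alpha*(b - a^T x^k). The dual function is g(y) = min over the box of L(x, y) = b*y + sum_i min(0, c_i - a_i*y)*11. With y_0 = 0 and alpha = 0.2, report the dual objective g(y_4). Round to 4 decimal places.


Dual ascent for LP: min 9*x1 + 13*x2, 5*x1 + 2*x2 = 16, 0 <= x_i <= 11
Step 1: y^k = 0.0, reduced costs: (9.0, 13.0)
  x^k = (0.0, 0.0), subgradient = b - a^T x = 16.0
  y^{k+1} = 0.0 + 0.2*16.0 = 3.2
Step 2: y^k = 3.2, reduced costs: (-7.0, 6.6)
  x^k = (11.0, 0.0), subgradient = b - a^T x = -39.0
  y^{k+1} = 3.2 + 0.2*-39.0 = -4.6
Step 3: y^k = -4.6, reduced costs: (32.0, 22.2)
  x^k = (0.0, 0.0), subgradient = b - a^T x = 16.0
  y^{k+1} = -4.6 + 0.2*16.0 = -1.4
Step 4: y^k = -1.4, reduced costs: (16.0, 15.8)
  x^k = (0.0, 0.0), subgradient = b - a^T x = 16.0
  y^{k+1} = -1.4 + 0.2*16.0 = 1.8
Dual objective at y_4 = 1.8: reduced costs (0.0, 9.4), box minimizer x = (0.0, 0.0)
g(y_4) = b*y + (c1 - a1*y)*x1 + (c2 - a2*y)*x2 = 16*1.8 + 0.0*0.0 + 9.4*0.0 = 28.8 + 0.0 + 0.0 = 28.8


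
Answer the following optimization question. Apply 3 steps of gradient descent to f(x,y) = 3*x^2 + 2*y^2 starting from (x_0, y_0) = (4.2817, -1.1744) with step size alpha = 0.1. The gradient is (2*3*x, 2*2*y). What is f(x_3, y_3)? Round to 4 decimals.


Gradient descent on f(x,y) = 3*x^2 + 2*y^2.
Starting point: (4.2817, -1.1744), alpha = 0.1
Step 1: grad_x = 2*3*4.2817 = 25.6902, grad_y = 2*2*-1.1744 = -4.6976
  x_1 = 4.2817 - 0.1*25.6902 = 1.7127
  y_1 = -1.1744 - 0.1*-4.6976 = -0.7046
Step 2: grad_x = 2*3*1.7127 = 10.2761, grad_y = 2*2*-0.7046 = -2.8186
  x_2 = 1.7127 - 0.1*10.2761 = 0.6851
  y_2 = -0.7046 - 0.1*-2.8186 = -0.4228
Step 3: grad_x = 2*3*0.6851 = 4.1104, grad_y = 2*2*-0.4228 = -1.6911
  x_3 = 0.6851 - 0.1*4.1104 = 0.274
  y_3 = -0.4228 - 0.1*-1.6911 = -0.2537
f(0.274, -0.2537) = 3*0.274^2 + 2*(-0.2537)^2 = 0.354


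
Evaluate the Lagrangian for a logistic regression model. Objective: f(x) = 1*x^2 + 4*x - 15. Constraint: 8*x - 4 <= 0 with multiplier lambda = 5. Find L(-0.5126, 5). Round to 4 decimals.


Step 1: Evaluate f(x).
f(-0.5126) = 1*(-0.5126)^2 + 4*(-0.5126) - 15 = -16.7876
Step 2: Evaluate g(x).
g(-0.5126) = 8*-0.5126 - 4 = -8.1008
Step 3: Compute Lagrangian.
L = -16.7876 + 5*-8.1008 = -57.2916


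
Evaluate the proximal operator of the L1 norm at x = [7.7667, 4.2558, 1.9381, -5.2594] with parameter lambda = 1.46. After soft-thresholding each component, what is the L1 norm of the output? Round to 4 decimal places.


Soft-thresholding with lambda = 1.46:
prox(7.7667) = sign(7.7667)*max(|7.7667| - 1.46, 0) = 6.3067
prox(4.2558) = sign(4.2558)*max(|4.2558| - 1.46, 0) = 2.7958
prox(1.9381) = sign(1.9381)*max(|1.9381| - 1.46, 0) = 0.4781
prox(-5.2594) = sign(-5.2594)*max(|-5.2594| - 1.46, 0) = -3.7994
prox(x) = [6.3067, 2.7958, 0.4781, -3.7994]
||prox(x)||_1 = 6.3067 + 2.7958 + 0.4781 + 3.7994 = 13.38


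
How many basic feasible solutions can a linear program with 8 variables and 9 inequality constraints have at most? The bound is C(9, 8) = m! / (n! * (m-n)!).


Each vertex corresponds to some choice of n active constraints out of m, so the number of vertices is at most C(m, n) = m! / (n!(m-n)!).
m = 9, n = 8
Numerator: 9 * 8 * 7 * 6 * 5 * 4 * 3 * 2
Denominator: 8! = 40320
C(9, 8) = 9


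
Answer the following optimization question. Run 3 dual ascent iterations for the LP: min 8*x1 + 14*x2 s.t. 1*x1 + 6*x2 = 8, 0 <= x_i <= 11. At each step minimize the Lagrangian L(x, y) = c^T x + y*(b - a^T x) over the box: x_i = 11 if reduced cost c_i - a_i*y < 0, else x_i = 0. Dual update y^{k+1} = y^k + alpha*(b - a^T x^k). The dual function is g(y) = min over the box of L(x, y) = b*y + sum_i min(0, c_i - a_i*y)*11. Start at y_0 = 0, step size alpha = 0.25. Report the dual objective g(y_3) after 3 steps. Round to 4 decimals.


Dual ascent for LP: min 8*x1 + 14*x2, 1*x1 + 6*x2 = 8, 0 <= x_i <= 11
Step 1: y^k = 0.0, reduced costs: (8.0, 14.0)
  x^k = (0.0, 0.0), subgradient = b - a^T x = 8.0
  y^{k+1} = 0.0 + 0.25*8.0 = 2.0
Step 2: y^k = 2.0, reduced costs: (6.0, 2.0)
  x^k = (0.0, 0.0), subgradient = b - a^T x = 8.0
  y^{k+1} = 2.0 + 0.25*8.0 = 4.0
Step 3: y^k = 4.0, reduced costs: (4.0, -10.0)
  x^k = (0.0, 11.0), subgradient = b - a^T x = -58.0
  y^{k+1} = 4.0 + 0.25*-58.0 = -10.5
Dual objective at y_3 = -10.5: reduced costs (18.5, 77.0), box minimizer x = (0.0, 0.0)
g(y_3) = b*y + (c1 - a1*y)*x1 + (c2 - a2*y)*x2 = 8*(-10.5) + 18.5*0.0 + 77.0*0.0 = -84.0 + 0.0 + 0.0 = -84.0


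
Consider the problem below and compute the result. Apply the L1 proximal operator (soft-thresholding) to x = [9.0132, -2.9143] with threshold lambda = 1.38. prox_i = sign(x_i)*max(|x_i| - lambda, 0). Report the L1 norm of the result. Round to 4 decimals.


Soft-thresholding with lambda = 1.38:
prox(9.0132) = sign(9.0132)*max(|9.0132| - 1.38, 0) = 7.6332
prox(-2.9143) = sign(-2.9143)*max(|-2.9143| - 1.38, 0) = -1.5343
prox(x) = [7.6332, -1.5343]
||prox(x)||_1 = 7.6332 + 1.5343 = 9.1675


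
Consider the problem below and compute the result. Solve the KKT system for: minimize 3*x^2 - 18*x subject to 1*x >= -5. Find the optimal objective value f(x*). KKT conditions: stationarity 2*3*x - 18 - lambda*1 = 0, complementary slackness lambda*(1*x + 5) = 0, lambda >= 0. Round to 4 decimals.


Step 1: Try lambda = 0 (constraint inactive).
Stationarity: 2*3*x - 18 = 0
x* = 18/(2*3) = 3.0
Check constraint: 1*3.0 = 3.0 >= -5 -- satisfied.
Step 2: Compute optimal value.
f(x*) = 3*3.0^2 - 18*3.0 = -27.0


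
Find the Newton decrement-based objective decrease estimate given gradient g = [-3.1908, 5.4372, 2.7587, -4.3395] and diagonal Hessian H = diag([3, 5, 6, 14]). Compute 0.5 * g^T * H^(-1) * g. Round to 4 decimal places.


Step 1: H is diagonal, so H^(-1) * g = [-1.0636, 1.0874, 0.4598, -0.31].
Step 2: g^T H^(-1) g = sum_i g_i^2 / H_ii
  = (-3.1908)^2/3 + (5.4372)^2/5 + (2.7587)^2/6 + (-4.3395)^2/14
  = 3.3937 + 5.9126 + 1.2684 + 1.3451 = 11.9199
Step 3: Objective decrease = 0.5 * g^T H^(-1) g = 5.9599


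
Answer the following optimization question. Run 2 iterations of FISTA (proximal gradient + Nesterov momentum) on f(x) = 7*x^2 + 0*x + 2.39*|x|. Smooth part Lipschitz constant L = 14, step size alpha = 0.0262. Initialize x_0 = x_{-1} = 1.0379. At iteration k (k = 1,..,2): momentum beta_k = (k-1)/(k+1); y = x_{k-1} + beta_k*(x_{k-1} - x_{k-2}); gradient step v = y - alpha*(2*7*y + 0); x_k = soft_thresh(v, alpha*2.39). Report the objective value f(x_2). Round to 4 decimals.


FISTA on f(x) = 7*x^2 + 0*x + 2.39*|x|
L = 14, alpha = 0.0262
Iteration 1: beta = 0.0, y = 1.0379 + 0.0*(1.0379 - 1.0379) = 1.0379
  grad(y) = 14.5306, v = y - alpha*grad = 0.6572
  prox(v) = soft_thresh(0.6572, 0.0626) = 0.5946
Iteration 2: beta = 0.3333, y = 0.5946 + 0.3333*(0.5946 - 1.0379) = 0.4468
  grad(y) = 6.2553, v = y - alpha*grad = 0.2829
  prox(v) = soft_thresh(0.2829, 0.0626) = 0.2203
f(x_2) = 7*0.2203^2 + 0*0.2203 + 2.39*|0.2203| = 0.8662


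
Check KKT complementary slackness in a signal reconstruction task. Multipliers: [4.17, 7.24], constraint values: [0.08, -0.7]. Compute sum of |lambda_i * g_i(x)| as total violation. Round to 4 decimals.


KKT complementary slackness check:
lambda_1 * g_1 = 4.17 * 0.08 = 0.3336
lambda_2 * g_2 = 7.24 * -0.7 = -5.068
Total violation = 0.3336 + 5.068 = 5.4016


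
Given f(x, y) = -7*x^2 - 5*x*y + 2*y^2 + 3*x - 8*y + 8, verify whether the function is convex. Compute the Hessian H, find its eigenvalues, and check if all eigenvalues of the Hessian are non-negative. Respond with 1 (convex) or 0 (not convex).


The Hessian of f(x,y) = -7*x^2 - 5*x*y + 2*y^2 + 3*x - 8*y + 8 is:
H = [[-14, -5], [-5, 4]]
Trace = -14 + 4 = -10
Determinant = -14*4 - (-5)^2 = -81
Discriminant = (-10)^2 - 4*-81 = 424.0
Eigenvalues: lambda_1 = -15.2956, lambda_2 = 5.2956
The function is not convex.

0


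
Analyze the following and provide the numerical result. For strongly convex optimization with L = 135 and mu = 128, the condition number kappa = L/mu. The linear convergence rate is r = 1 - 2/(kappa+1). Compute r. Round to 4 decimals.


Step 1: Compute the condition number.
kappa = L/mu = 135/128 = 1.0547
Step 2: Compute the convergence rate.
r = 1 - 2/(kappa + 1) = 1 - 2*mu/(L + mu) = (L - mu)/(L + mu) = 7/263 = 0.0266


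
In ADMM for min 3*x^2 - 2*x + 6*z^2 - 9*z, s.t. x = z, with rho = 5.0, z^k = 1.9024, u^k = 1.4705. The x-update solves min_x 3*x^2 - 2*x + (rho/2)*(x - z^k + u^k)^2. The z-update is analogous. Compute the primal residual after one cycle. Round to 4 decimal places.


ADMM iteration with rho = 5.0, z^k = 1.9024, u^k = 1.4705
Step 1: x-update.
Minimize 3*x^2 - 2*x + (5.0/2)*(x - 1.9024 + 1.4705)^2
FOC: (2*3 + 5.0)*x = 2 + 5.0*(1.9024 - 1.4705)
x^{k+1} = 0.3781
Step 2: z-update.
Minimize 6*z^2 - 9*z + (5.0/2)*(0.3781 - z + 1.4705)^2
FOC: (2*6 + 5.0)*z = 9 + 5.0*(0.3781 + 1.4705)
z^{k+1} = 1.0731
Step 3: u-update.
u^{k+1} = 1.4705 + 0.3781 - 1.0731 = 0.7755
Step 4: Primal residual = |0.3781 - 1.0731| = 0.695


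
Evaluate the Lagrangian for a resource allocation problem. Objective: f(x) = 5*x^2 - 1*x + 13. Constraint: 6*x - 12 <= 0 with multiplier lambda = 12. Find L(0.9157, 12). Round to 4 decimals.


Step 1: Evaluate f(x).
f(0.9157) = 5*0.9157^2 - 1*0.9157 + 13 = 16.2768
Step 2: Evaluate g(x).
g(0.9157) = 6*0.9157 - 12 = -6.5058
Step 3: Compute Lagrangian.
L = 16.2768 + 12*-6.5058 = -61.7928


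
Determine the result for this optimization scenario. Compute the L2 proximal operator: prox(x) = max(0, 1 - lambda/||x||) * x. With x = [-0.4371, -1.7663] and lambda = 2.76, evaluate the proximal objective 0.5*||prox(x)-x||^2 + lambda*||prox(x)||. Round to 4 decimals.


Step 1: Compute ||x||.
||x|| = 1.8196
Step 2: Compute scaling factor.
scale = max(0, 1 - 2.76/1.8196) = 0.0
Step 3: prox(x) = [-0.0, -0.0]
||prox(x)|| = 0.0
Step 4: Proximal objective.
0.5*||prox-x||^2 = 1.6554
lambda*||prox|| = 0.0
Total = 1.6554


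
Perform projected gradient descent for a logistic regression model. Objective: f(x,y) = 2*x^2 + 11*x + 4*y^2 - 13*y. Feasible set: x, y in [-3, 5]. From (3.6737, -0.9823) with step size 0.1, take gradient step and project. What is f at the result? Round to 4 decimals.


Step 1: Compute gradient at (3.6737, -0.9823).
grad_x = 2*2*3.6737 + 11 = 25.6948
grad_y = 2*4*-0.9823 - 13 = -20.8584
Step 2: Gradient step.
x_raw = 3.6737 - 0.1*25.6948 = 1.1042
y_raw = -0.9823 - 0.1*-20.8584 = 1.1035
Step 3: Project onto [-3, 5].
x_proj = clip(1.1042) = 1.1042
y_proj = clip(1.1035) = 1.1035
Step 4: Evaluate f.
f(1.1042, 1.1035) = 5.1102


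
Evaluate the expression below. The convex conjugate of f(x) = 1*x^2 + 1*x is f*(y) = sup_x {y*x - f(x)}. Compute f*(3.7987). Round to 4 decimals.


f*(y) = sup_x {y*x - a*x^2 - b*x} = sup_x {(y-b)*x - a*x^2}
FOC: (y - b) - 2a*x = 0 => x* = (y - b)/(2a)
x* = (3.7987 - 1)/(2*1) = 1.3994
f*(3.7987) = (y-b)^2/(4a) = (3.7987 - 1)^2/(4*1)
= 7.8327/4 = 1.9582


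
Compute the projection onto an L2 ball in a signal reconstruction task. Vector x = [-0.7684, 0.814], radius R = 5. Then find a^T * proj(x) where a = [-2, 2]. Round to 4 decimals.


Step 1: Compute ||x|| (intermediates to 6 decimals).
||x|| = sqrt((-0.7684)^2 + 0.814^2) = 1.11939
Step 2: Project.
Since ||x|| <= R, proj = x (no scaling needed).
proj(x) = [-0.7684, 0.814]
Step 3: Dot product.
a^T * proj(x) = -2*(-0.7684) + 2*0.814 = 3.1648


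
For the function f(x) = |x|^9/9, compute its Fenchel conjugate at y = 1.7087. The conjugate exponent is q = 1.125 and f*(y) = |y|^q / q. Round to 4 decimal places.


The conjugate exponent q satisfies 1/p + 1/q = 1.
p = 9, so q = 9/(9 - 1) = 1.125
|y|^q = 1.7087^1.125 = 1.827
f*(1.7087) = 1.827 / 1.125 = 1.624


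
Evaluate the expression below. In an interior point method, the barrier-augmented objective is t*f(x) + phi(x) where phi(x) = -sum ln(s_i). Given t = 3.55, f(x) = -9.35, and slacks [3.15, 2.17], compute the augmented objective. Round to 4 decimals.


Step 1: Compute log-barrier.
ln values: [1.1474, 0.7747]
phi = -(1.1474 + 0.7747) = -1.9221
Step 2: Compute augmented objective.
t*f(x) = 3.55*-9.35 = -33.1925
Total = -33.1925 - 1.9221 = -35.1146


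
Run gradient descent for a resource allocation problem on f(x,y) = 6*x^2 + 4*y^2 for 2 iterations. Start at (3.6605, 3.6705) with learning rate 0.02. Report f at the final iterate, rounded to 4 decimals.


Gradient descent on f(x,y) = 6*x^2 + 4*y^2.
Starting point: (3.6605, 3.6705), alpha = 0.02
Step 1: grad_x = 2*6*3.6605 = 43.926, grad_y = 2*4*3.6705 = 29.364
  x_1 = 3.6605 - 0.02*43.926 = 2.782
  y_1 = 3.6705 - 0.02*29.364 = 3.0832
Step 2: grad_x = 2*6*2.782 = 33.3838, grad_y = 2*4*3.0832 = 24.6658
  x_2 = 2.782 - 0.02*33.3838 = 2.1143
  y_2 = 3.0832 - 0.02*24.6658 = 2.5899
f(2.1143, 2.5899) = 6*2.1143^2 + 4*2.5899^2 = 53.6521


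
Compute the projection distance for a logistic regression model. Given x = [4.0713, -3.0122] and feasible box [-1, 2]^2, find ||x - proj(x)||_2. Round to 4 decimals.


Project each component onto [-1, 2].
clip(4.0713) = 2.0, clip(-3.0122) = -1.0
Projection = [2.0, -1.0]
Squared diffs: [4.2903, 4.0489]
Distance = sqrt(8.3392) = 2.8878


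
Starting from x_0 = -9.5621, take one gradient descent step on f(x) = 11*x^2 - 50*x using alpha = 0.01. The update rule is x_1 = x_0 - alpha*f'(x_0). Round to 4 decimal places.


We compute the gradient at x_0 and apply the update.
f'(x) = 22*x - 50
f'(-9.5621) = 22*-9.5621 - 50 = -260.3662
x_1 = -9.5621 - 0.01*-260.3662 = -6.9584


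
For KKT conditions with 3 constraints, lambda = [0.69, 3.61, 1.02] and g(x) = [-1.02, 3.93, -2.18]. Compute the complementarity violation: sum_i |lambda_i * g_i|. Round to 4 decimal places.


KKT complementary slackness check:
lambda_1 * g_1 = 0.69 * -1.02 = -0.7038
lambda_2 * g_2 = 3.61 * 3.93 = 14.1873
lambda_3 * g_3 = 1.02 * -2.18 = -2.2236
Total violation = 0.7038 + 14.1873 + 2.2236 = 17.1147


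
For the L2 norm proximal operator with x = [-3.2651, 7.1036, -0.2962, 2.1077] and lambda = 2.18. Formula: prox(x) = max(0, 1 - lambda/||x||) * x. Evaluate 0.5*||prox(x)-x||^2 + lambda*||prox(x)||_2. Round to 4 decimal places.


Step 1: Compute ||x||.
||x|| = 8.1026
Step 2: Compute scaling factor.
scale = max(0, 1 - 2.18/8.1026) = 0.731
Step 3: prox(x) = [-2.3866, 5.1924, -0.2165, 1.5406]
||prox(x)|| = 5.9226
Step 4: Proximal objective.
0.5*||prox-x||^2 = 2.3762
lambda*||prox|| = 12.9113
Total = 15.2875


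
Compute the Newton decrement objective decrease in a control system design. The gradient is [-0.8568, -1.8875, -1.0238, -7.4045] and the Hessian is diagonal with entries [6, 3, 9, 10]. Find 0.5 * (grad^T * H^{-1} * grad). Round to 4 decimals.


Step 1: H is diagonal, so H^(-1) * g = [-0.1428, -0.6292, -0.1138, -0.7405].
Step 2: g^T H^(-1) g = sum_i g_i^2 / H_ii
  = (-0.8568)^2/6 + (-1.8875)^2/3 + (-1.0238)^2/9 + (-7.4045)^2/10
  = 0.1224 + 1.1876 + 0.1165 + 5.4827 = 6.909
Step 3: Objective decrease = 0.5 * g^T H^(-1) g = 3.4545


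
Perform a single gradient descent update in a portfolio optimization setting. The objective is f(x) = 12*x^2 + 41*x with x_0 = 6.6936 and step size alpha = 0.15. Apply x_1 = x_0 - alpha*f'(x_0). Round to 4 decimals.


We compute the gradient at x_0 and apply the update.
f'(x) = 24*x + 41
f'(6.6936) = 24*6.6936 + 41 = 201.6464
x_1 = 6.6936 - 0.15*201.6464 = -23.5534


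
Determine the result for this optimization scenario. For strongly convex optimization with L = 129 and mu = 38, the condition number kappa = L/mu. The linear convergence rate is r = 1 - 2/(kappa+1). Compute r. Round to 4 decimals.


Step 1: Compute the condition number.
kappa = L/mu = 129/38 = 3.3947
Step 2: Compute the convergence rate.
r = 1 - 2/(kappa + 1) = 1 - 2*mu/(L + mu) = (L - mu)/(L + mu) = 91/167 = 0.5449


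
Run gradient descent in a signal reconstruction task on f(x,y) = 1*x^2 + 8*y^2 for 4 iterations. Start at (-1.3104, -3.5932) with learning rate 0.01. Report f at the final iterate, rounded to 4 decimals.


Gradient descent on f(x,y) = 1*x^2 + 8*y^2.
Starting point: (-1.3104, -3.5932), alpha = 0.01
Step 1: grad_x = 2*1*-1.3104 = -2.6208, grad_y = 2*8*-3.5932 = -57.4912
  x_1 = -1.3104 - 0.01*-2.6208 = -1.2842
  y_1 = -3.5932 - 0.01*-57.4912 = -3.0183
Step 2: grad_x = 2*1*-1.2842 = -2.5684, grad_y = 2*8*-3.0183 = -48.2926
  x_2 = -1.2842 - 0.01*-2.5684 = -1.2585
  y_2 = -3.0183 - 0.01*-48.2926 = -2.5354
Step 3: grad_x = 2*1*-1.2585 = -2.517, grad_y = 2*8*-2.5354 = -40.5658
  x_3 = -1.2585 - 0.01*-2.517 = -1.2333
  y_3 = -2.5354 - 0.01*-40.5658 = -2.1297
Step 4: grad_x = 2*1*-1.2333 = -2.4667, grad_y = 2*8*-2.1297 = -34.0753
  x_4 = -1.2333 - 0.01*-2.4667 = -1.2087
  y_4 = -2.1297 - 0.01*-34.0753 = -1.789
f(-1.2087, -1.789) = 1*(-1.2087)^2 + 8*(-1.789)^2 = 27.0637
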